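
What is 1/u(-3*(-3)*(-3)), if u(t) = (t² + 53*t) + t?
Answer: -1/729 ≈ -0.0013717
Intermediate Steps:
u(t) = t² + 54*t
1/u(-3*(-3)*(-3)) = 1/((-3*(-3)*(-3))*(54 - 3*(-3)*(-3))) = 1/((9*(-3))*(54 + 9*(-3))) = 1/(-27*(54 - 27)) = 1/(-27*27) = 1/(-729) = -1/729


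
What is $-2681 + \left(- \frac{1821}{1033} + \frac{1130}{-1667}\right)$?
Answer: $- \frac{4620914388}{1722011} \approx -2683.4$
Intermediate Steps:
$-2681 + \left(- \frac{1821}{1033} + \frac{1130}{-1667}\right) = -2681 + \left(\left(-1821\right) \frac{1}{1033} + 1130 \left(- \frac{1}{1667}\right)\right) = -2681 - \frac{4202897}{1722011} = - \frac{4620914388}{1722011}$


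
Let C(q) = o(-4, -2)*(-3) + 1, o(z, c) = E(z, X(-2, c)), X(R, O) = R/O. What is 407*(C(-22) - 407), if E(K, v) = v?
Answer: -166463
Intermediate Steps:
o(z, c) = -2/c
C(q) = -2 (C(q) = -2/(-2)*(-3) + 1 = -2*(-½)*(-3) + 1 = 1*(-3) + 1 = -3 + 1 = -2)
407*(C(-22) - 407) = 407*(-2 - 407) = 407*(-409) = -166463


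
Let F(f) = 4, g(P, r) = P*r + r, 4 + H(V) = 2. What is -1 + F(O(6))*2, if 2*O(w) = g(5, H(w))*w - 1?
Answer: 7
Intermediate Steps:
H(V) = -2 (H(V) = -4 + 2 = -2)
g(P, r) = r + P*r
O(w) = -½ - 6*w (O(w) = ((-2*(1 + 5))*w - 1)/2 = ((-2*6)*w - 1)/2 = (-12*w - 1)/2 = (-1 - 12*w)/2 = -½ - 6*w)
-1 + F(O(6))*2 = -1 + 4*2 = -1 + 8 = 7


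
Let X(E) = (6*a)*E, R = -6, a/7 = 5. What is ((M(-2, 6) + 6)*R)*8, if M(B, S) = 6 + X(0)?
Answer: -576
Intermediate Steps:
a = 35 (a = 7*5 = 35)
X(E) = 210*E (X(E) = (6*35)*E = 210*E)
M(B, S) = 6 (M(B, S) = 6 + 210*0 = 6 + 0 = 6)
((M(-2, 6) + 6)*R)*8 = ((6 + 6)*(-6))*8 = (12*(-6))*8 = -72*8 = -576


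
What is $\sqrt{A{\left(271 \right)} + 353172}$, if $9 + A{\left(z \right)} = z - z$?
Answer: $\sqrt{353163} \approx 594.28$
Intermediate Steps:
$A{\left(z \right)} = -9$ ($A{\left(z \right)} = -9 + \left(z - z\right) = -9 + 0 = -9$)
$\sqrt{A{\left(271 \right)} + 353172} = \sqrt{-9 + 353172} = \sqrt{353163}$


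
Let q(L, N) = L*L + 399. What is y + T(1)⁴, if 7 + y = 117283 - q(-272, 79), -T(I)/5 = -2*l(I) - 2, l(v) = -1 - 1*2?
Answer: 202893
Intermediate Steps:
l(v) = -3 (l(v) = -1 - 2 = -3)
q(L, N) = 399 + L² (q(L, N) = L² + 399 = 399 + L²)
T(I) = -20 (T(I) = -5*(-2*(-3) - 2) = -5*(6 - 2) = -5*4 = -20)
y = 42893 (y = -7 + (117283 - (399 + (-272)²)) = -7 + (117283 - (399 + 73984)) = -7 + (117283 - 1*74383) = -7 + (117283 - 74383) = -7 + 42900 = 42893)
y + T(1)⁴ = 42893 + (-20)⁴ = 42893 + 160000 = 202893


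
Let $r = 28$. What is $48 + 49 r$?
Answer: $1420$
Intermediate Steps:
$48 + 49 r = 48 + 49 \cdot 28 = 48 + 1372 = 1420$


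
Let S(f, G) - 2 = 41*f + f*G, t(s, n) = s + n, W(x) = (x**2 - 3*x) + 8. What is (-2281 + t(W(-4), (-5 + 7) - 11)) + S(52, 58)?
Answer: 2896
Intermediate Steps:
W(x) = 8 + x**2 - 3*x
t(s, n) = n + s
S(f, G) = 2 + 41*f + G*f (S(f, G) = 2 + (41*f + f*G) = 2 + (41*f + G*f) = 2 + 41*f + G*f)
(-2281 + t(W(-4), (-5 + 7) - 11)) + S(52, 58) = (-2281 + (((-5 + 7) - 11) + (8 + (-4)**2 - 3*(-4)))) + (2 + 41*52 + 58*52) = (-2281 + ((2 - 11) + (8 + 16 + 12))) + (2 + 2132 + 3016) = (-2281 + (-9 + 36)) + 5150 = (-2281 + 27) + 5150 = -2254 + 5150 = 2896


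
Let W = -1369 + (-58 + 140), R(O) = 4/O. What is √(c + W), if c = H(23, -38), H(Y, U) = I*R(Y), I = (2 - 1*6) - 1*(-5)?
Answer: I*√680731/23 ≈ 35.872*I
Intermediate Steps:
I = 1 (I = (2 - 6) + 5 = -4 + 5 = 1)
H(Y, U) = 4/Y (H(Y, U) = 1*(4/Y) = 4/Y)
c = 4/23 ≈ 0.17391
W = -1287 (W = -1369 + 82 = -1287)
√(c + W) = √(4/23 - 1287) = √(-29597/23) = I*√680731/23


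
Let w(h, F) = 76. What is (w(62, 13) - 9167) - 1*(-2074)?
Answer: -7017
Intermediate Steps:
(w(62, 13) - 9167) - 1*(-2074) = (76 - 9167) - 1*(-2074) = -9091 + 2074 = -7017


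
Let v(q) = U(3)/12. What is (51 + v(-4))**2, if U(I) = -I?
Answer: 41209/16 ≈ 2575.6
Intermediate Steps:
v(q) = -1/4 (v(q) = -1*3/12 = -3*1/12 = -1/4)
(51 + v(-4))**2 = (51 - 1/4)**2 = (203/4)**2 = 41209/16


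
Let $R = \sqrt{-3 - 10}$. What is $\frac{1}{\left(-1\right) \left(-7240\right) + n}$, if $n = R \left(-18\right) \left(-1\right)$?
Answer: $\frac{1810}{13105453} - \frac{9 i \sqrt{13}}{26210906} \approx 0.00013811 - 1.238 \cdot 10^{-6} i$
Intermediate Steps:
$R = i \sqrt{13}$ ($R = \sqrt{-13} = i \sqrt{13} \approx 3.6056 i$)
$n = 18 i \sqrt{13}$ ($n = i \sqrt{13} \left(-18\right) \left(-1\right) = - 18 i \sqrt{13} \left(-1\right) = 18 i \sqrt{13} \approx 64.9 i$)
$\frac{1}{\left(-1\right) \left(-7240\right) + n} = \frac{1}{\left(-1\right) \left(-7240\right) + 18 i \sqrt{13}} = \frac{1}{7240 + 18 i \sqrt{13}}$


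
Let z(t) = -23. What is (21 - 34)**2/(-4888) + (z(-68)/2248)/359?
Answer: -328127/9482626 ≈ -0.034603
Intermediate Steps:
(21 - 34)**2/(-4888) + (z(-68)/2248)/359 = (21 - 34)**2/(-4888) - 23/2248/359 = (-13)**2*(-1/4888) - 23*1/2248*(1/359) = 169*(-1/4888) - 23/2248*1/359 = -13/376 - 23/807032 = -328127/9482626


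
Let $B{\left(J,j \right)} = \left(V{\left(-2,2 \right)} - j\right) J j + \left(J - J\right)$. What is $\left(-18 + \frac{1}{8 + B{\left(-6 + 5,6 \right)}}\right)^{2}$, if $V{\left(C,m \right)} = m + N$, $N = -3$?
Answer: $\frac{808201}{2500} \approx 323.28$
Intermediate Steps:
$V{\left(C,m \right)} = -3 + m$ ($V{\left(C,m \right)} = m - 3 = -3 + m$)
$B{\left(J,j \right)} = J j \left(-1 - j\right)$ ($B{\left(J,j \right)} = \left(\left(-3 + 2\right) - j\right) J j + \left(J - J\right) = \left(-1 - j\right) J j + 0 = J \left(-1 - j\right) j + 0 = J j \left(-1 - j\right) + 0 = J j \left(-1 - j\right)$)
$\left(-18 + \frac{1}{8 + B{\left(-6 + 5,6 \right)}}\right)^{2} = \left(-18 + \frac{1}{8 - \left(-6 + 5\right) 6 \left(1 + 6\right)}\right)^{2} = \left(-18 + \frac{1}{8 - \left(-1\right) 6 \cdot 7}\right)^{2} = \left(-18 + \frac{1}{8 + 42}\right)^{2} = \left(-18 + \frac{1}{50}\right)^{2} = \left(- \frac{899}{50}\right)^{2} = \frac{808201}{2500}$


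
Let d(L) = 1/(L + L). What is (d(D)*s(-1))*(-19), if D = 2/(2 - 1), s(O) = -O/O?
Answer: 19/4 ≈ 4.7500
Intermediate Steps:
s(O) = -1 (s(O) = -1*1 = -1)
D = 2 (D = 2/1 = 1*2 = 2)
d(L) = 1/(2*L)
(d(D)*s(-1))*(-19) = (((1/2)/2)*(-1))*(-19) = (((1/2)*(1/2))*(-1))*(-19) = ((1/4)*(-1))*(-19) = -1/4*(-19) = 19/4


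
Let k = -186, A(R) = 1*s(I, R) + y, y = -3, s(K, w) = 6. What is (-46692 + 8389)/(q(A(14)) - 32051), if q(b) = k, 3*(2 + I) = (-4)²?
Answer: 38303/32237 ≈ 1.1882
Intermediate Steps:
I = 10/3 (I = -2 + (⅓)*(-4)² = -2 + (⅓)*16 = -2 + 16/3 = 10/3 ≈ 3.3333)
A(R) = 3 (A(R) = 1*6 - 3 = 6 - 3 = 3)
q(b) = -186
(-46692 + 8389)/(q(A(14)) - 32051) = (-46692 + 8389)/(-186 - 32051) = -38303/(-32237) = -38303*(-1/32237) = 38303/32237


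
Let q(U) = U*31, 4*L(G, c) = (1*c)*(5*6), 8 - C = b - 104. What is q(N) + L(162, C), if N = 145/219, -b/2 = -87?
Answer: -97340/219 ≈ -444.48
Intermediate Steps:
b = 174 (b = -2*(-87) = 174)
C = -62 (C = 8 - (174 - 104) = 8 - 1*70 = 8 - 70 = -62)
N = 145/219 (N = 145*(1/219) = 145/219 ≈ 0.66210)
L(G, c) = 15*c/2 (L(G, c) = ((1*c)*(5*6))/4 = (c*30)/4 = (30*c)/4 = 15*c/2)
q(U) = 31*U
q(N) + L(162, C) = 31*(145/219) + (15/2)*(-62) = 4495/219 - 465 = -97340/219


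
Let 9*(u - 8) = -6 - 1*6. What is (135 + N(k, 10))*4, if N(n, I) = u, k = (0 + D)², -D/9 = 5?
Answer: 1700/3 ≈ 566.67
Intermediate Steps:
D = -45 (D = -9*5 = -45)
u = 20/3 (u = 8 + (-6 - 1*6)/9 = 8 + (-6 - 6)/9 = 8 + (⅑)*(-12) = 8 - 4/3 = 20/3 ≈ 6.6667)
k = 2025 (k = (0 - 45)² = (-45)² = 2025)
N(n, I) = 20/3
(135 + N(k, 10))*4 = (135 + 20/3)*4 = (425/3)*4 = 1700/3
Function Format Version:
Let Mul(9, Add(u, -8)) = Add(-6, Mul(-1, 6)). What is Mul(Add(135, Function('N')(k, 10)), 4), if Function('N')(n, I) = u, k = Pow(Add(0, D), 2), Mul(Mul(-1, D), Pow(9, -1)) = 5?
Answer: Rational(1700, 3) ≈ 566.67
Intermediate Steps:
D = -45 (D = Mul(-9, 5) = -45)
u = Rational(20, 3) (u = Add(8, Mul(Rational(1, 9), Add(-6, Mul(-1, 6)))) = Add(8, Mul(Rational(1, 9), Add(-6, -6))) = Add(8, Mul(Rational(1, 9), -12)) = Add(8, Rational(-4, 3)) = Rational(20, 3) ≈ 6.6667)
k = 2025 (k = Pow(Add(0, -45), 2) = Pow(-45, 2) = 2025)
Function('N')(n, I) = Rational(20, 3)
Mul(Add(135, Function('N')(k, 10)), 4) = Mul(Add(135, Rational(20, 3)), 4) = Mul(Rational(425, 3), 4) = Rational(1700, 3)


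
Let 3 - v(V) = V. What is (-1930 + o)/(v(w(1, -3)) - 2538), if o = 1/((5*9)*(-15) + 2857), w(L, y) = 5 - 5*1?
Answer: 107981/141830 ≈ 0.76134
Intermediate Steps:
w(L, y) = 0 (w(L, y) = 5 - 5 = 0)
v(V) = 3 - V
o = 1/2182 (o = 1/(45*(-15) + 2857) = 1/(-675 + 2857) = 1/2182 ≈ 0.00045829)
(-1930 + o)/(v(w(1, -3)) - 2538) = (-1930 + 1/2182)/((3 - 1*0) - 2538) = -4211259/(2182*((3 + 0) - 2538)) = -4211259/(2182*(3 - 2538)) = -4211259/2182/(-2535) = -4211259/2182*(-1/2535) = 107981/141830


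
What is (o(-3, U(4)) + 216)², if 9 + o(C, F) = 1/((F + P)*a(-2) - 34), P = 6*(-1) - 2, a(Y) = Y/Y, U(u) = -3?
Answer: 86750596/2025 ≈ 42840.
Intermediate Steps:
a(Y) = 1
P = -8 (P = -6 - 2 = -8)
o(C, F) = -9 + 1/(-42 + F) (o(C, F) = -9 + 1/((F - 8)*1 - 34) = -9 + 1/((-8 + F)*1 - 34) = -9 + 1/((-8 + F) - 34) = -9 + 1/(-42 + F))
(o(-3, U(4)) + 216)² = ((379 - 9*(-3))/(-42 - 3) + 216)² = ((379 + 27)/(-45) + 216)² = (-1/45*406 + 216)² = (-406/45 + 216)² = (9314/45)² = 86750596/2025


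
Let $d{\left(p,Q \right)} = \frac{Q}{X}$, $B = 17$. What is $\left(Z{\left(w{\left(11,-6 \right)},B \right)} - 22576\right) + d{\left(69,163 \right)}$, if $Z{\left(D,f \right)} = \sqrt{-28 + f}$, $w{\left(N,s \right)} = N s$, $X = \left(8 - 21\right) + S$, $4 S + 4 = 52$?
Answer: $-22739 + i \sqrt{11} \approx -22739.0 + 3.3166 i$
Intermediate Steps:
$S = 12$ ($S = -1 + \frac{1}{4} \cdot 52 = -1 + 13 = 12$)
$X = -1$ ($X = \left(8 - 21\right) + 12 = -13 + 12 = -1$)
$d{\left(p,Q \right)} = - Q$ ($d{\left(p,Q \right)} = \frac{Q}{-1} = Q \left(-1\right) = - Q$)
$\left(Z{\left(w{\left(11,-6 \right)},B \right)} - 22576\right) + d{\left(69,163 \right)} = \left(\sqrt{-28 + 17} - 22576\right) - 163 = \left(\sqrt{-11} - 22576\right) - 163 = \left(i \sqrt{11} - 22576\right) - 163 = \left(-22576 + i \sqrt{11}\right) - 163 = -22739 + i \sqrt{11}$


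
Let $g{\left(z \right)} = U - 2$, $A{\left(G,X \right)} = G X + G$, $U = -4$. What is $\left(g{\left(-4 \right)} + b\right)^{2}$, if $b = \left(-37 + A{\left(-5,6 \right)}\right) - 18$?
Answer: $9216$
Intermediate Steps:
$A{\left(G,X \right)} = G + G X$
$g{\left(z \right)} = -6$ ($g{\left(z \right)} = -4 - 2 = -6$)
$b = -90$ ($b = \left(-37 - 5 \left(1 + 6\right)\right) - 18 = \left(-37 - 35\right) - 18 = -72 - 18 = -90$)
$\left(g{\left(-4 \right)} + b\right)^{2} = \left(-6 - 90\right)^{2} = \left(-96\right)^{2} = 9216$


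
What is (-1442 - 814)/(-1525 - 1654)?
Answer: 2256/3179 ≈ 0.70966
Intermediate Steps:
(-1442 - 814)/(-1525 - 1654) = -2256/(-3179) = -2256*(-1/3179) = 2256/3179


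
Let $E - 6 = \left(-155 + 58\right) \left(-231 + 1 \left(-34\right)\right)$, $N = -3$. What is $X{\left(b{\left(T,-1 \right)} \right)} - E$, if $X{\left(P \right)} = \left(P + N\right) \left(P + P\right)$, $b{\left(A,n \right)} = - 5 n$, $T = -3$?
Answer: $-25691$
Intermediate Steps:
$X{\left(P \right)} = 2 P \left(-3 + P\right)$ ($X{\left(P \right)} = \left(P - 3\right) \left(P + P\right) = \left(-3 + P\right) 2 P = 2 P \left(-3 + P\right)$)
$E = 25711$ ($E = 6 + \left(-155 + 58\right) \left(-231 + 1 \left(-34\right)\right) = 6 - 97 \left(-231 - 34\right) = 6 - -25705 = 6 + 25705 = 25711$)
$X{\left(b{\left(T,-1 \right)} \right)} - E = 2 \left(\left(-5\right) \left(-1\right)\right) \left(-3 - -5\right) - 25711 = 2 \cdot 5 \left(-3 + 5\right) - 25711 = 2 \cdot 5 \cdot 2 - 25711 = 20 - 25711 = -25691$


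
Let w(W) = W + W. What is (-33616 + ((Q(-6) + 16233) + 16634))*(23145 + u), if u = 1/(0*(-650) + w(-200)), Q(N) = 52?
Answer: -6452825303/400 ≈ -1.6132e+7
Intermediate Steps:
w(W) = 2*W
u = -1/400 (u = 1/(0*(-650) + 2*(-200)) = 1/(0 - 400) = 1/(-400) = -1/400 ≈ -0.0025000)
(-33616 + ((Q(-6) + 16233) + 16634))*(23145 + u) = (-33616 + ((52 + 16233) + 16634))*(23145 - 1/400) = (-33616 + (16285 + 16634))*(9257999/400) = (-33616 + 32919)*(9257999/400) = -697*9257999/400 = -6452825303/400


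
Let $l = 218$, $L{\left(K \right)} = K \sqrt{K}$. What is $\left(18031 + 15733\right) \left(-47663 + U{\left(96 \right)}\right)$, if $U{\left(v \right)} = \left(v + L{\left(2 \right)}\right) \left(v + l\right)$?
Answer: $-591511516 + 21203792 \sqrt{2} \approx -5.6152 \cdot 10^{8}$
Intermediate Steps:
$L{\left(K \right)} = K^{\frac{3}{2}}$
$U{\left(v \right)} = \left(218 + v\right) \left(v + 2 \sqrt{2}\right)$ ($U{\left(v \right)} = \left(v + 2^{\frac{3}{2}}\right) \left(v + 218\right) = \left(v + 2 \sqrt{2}\right) \left(218 + v\right) = \left(218 + v\right) \left(v + 2 \sqrt{2}\right)$)
$\left(18031 + 15733\right) \left(-47663 + U{\left(96 \right)}\right) = \left(18031 + 15733\right) \left(-47663 + \left(96^{2} + 218 \cdot 96 + 436 \sqrt{2} + 2 \cdot 96 \sqrt{2}\right)\right) = 33764 \left(-47663 + \left(9216 + 20928 + 436 \sqrt{2} + 192 \sqrt{2}\right)\right) = 33764 \left(-47663 + \left(30144 + 628 \sqrt{2}\right)\right) = 33764 \left(-17519 + 628 \sqrt{2}\right) = -591511516 + 21203792 \sqrt{2}$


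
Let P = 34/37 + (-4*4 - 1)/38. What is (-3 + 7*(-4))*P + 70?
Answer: 77867/1406 ≈ 55.382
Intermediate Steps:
P = 663/1406 (P = 34*(1/37) + (-16 - 1)*(1/38) = 34/37 - 17*1/38 = 34/37 - 17/38 = 663/1406 ≈ 0.47155)
(-3 + 7*(-4))*P + 70 = (-3 + 7*(-4))*(663/1406) + 70 = (-3 - 28)*(663/1406) + 70 = -31*663/1406 + 70 = -20553/1406 + 70 = 77867/1406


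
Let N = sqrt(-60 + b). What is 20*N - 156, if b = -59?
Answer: -156 + 20*I*sqrt(119) ≈ -156.0 + 218.17*I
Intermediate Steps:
N = I*sqrt(119) (N = sqrt(-60 - 59) = sqrt(-119) = I*sqrt(119) ≈ 10.909*I)
20*N - 156 = 20*(I*sqrt(119)) - 156 = 20*I*sqrt(119) - 156 = -156 + 20*I*sqrt(119)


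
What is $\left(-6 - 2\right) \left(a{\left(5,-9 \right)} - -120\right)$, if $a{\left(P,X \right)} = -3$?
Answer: $-936$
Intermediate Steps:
$\left(-6 - 2\right) \left(a{\left(5,-9 \right)} - -120\right) = \left(-6 - 2\right) \left(-3 - -120\right) = - 8 \left(-3 + 120\right) = \left(-8\right) 117 = -936$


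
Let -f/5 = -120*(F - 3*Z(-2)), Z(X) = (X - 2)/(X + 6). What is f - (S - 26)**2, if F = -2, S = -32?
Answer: -2764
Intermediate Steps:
Z(X) = (-2 + X)/(6 + X)
f = 600 (f = -(-600)*(-2 - 3*(-2 - 2)/(6 - 2)) = -(-600)*(-2 - 3*(-4)/4) = -(-600)*(-2 - 3*(-1)) = -(-600)*(-2 + 3) = -(-600) = -5*(-120) = 600)
f - (S - 26)**2 = 600 - (-32 - 26)**2 = 600 - 1*(-58)**2 = 600 - 1*3364 = 600 - 3364 = -2764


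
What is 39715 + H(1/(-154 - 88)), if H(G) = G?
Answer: 9611029/242 ≈ 39715.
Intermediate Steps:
39715 + H(1/(-154 - 88)) = 39715 + 1/(-154 - 88) = 39715 + 1/(-242) = 39715 - 1/242 = 9611029/242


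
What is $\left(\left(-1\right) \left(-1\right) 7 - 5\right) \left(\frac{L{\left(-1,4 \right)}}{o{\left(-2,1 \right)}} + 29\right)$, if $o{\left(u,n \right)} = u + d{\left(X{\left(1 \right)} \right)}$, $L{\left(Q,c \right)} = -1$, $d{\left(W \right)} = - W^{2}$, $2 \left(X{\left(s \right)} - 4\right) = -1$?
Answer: $\frac{3314}{57} \approx 58.14$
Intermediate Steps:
$X{\left(s \right)} = \frac{7}{2}$ ($X{\left(s \right)} = 4 + \frac{1}{2} \left(-1\right) = 4 - \frac{1}{2} = \frac{7}{2}$)
$o{\left(u,n \right)} = - \frac{49}{4} + u$ ($o{\left(u,n \right)} = u - \left(\frac{7}{2}\right)^{2} = u - \frac{49}{4} = - \frac{49}{4} + u$)
$\left(\left(-1\right) \left(-1\right) 7 - 5\right) \left(\frac{L{\left(-1,4 \right)}}{o{\left(-2,1 \right)}} + 29\right) = \left(\left(-1\right) \left(-1\right) 7 - 5\right) \left(- \frac{1}{- \frac{49}{4} - 2} + 29\right) = \left(1 \cdot 7 - 5\right) \left(- \frac{1}{- \frac{57}{4}} + 29\right) = \left(7 - 5\right) \left(\left(-1\right) \left(- \frac{4}{57}\right) + 29\right) = 2 \left(\frac{4}{57} + 29\right) = 2 \cdot \frac{1657}{57} = \frac{3314}{57}$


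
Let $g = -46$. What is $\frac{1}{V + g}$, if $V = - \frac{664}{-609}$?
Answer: $- \frac{609}{27350} \approx -0.022267$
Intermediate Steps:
$V = \frac{664}{609}$ ($V = \left(-664\right) \left(- \frac{1}{609}\right) = \frac{664}{609} \approx 1.0903$)
$\frac{1}{V + g} = \frac{1}{\frac{664}{609} - 46} = \frac{1}{- \frac{27350}{609}} = - \frac{609}{27350}$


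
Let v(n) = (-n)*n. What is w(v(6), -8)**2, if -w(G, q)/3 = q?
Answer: 576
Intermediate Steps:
v(n) = -n**2
w(G, q) = -3*q
w(v(6), -8)**2 = (-3*(-8))**2 = 24**2 = 576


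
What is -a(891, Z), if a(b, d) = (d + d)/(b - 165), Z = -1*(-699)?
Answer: -233/121 ≈ -1.9256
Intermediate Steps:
Z = 699
a(b, d) = 2*d/(-165 + b) (a(b, d) = (2*d)/(-165 + b) = 2*d/(-165 + b))
-a(891, Z) = -2*699/(-165 + 891) = -2*699/726 = -1*233/121 = -233/121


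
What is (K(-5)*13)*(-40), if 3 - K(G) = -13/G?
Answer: -208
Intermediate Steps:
K(G) = 3 + 13/G (K(G) = 3 - (-13)/G = 3 + 13/G)
(K(-5)*13)*(-40) = ((3 + 13/(-5))*13)*(-40) = ((3 + 13*(-1/5))*13)*(-40) = ((3 - 13/5)*13)*(-40) = ((2/5)*13)*(-40) = (26/5)*(-40) = -208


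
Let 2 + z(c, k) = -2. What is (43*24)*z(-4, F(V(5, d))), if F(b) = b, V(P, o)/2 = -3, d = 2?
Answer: -4128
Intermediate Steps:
V(P, o) = -6 (V(P, o) = 2*(-3) = -6)
z(c, k) = -4 (z(c, k) = -2 - 2 = -4)
(43*24)*z(-4, F(V(5, d))) = (43*24)*(-4) = 1032*(-4) = -4128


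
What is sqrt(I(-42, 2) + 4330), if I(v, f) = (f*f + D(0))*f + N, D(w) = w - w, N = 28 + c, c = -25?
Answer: sqrt(4341) ≈ 65.886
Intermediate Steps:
N = 3 (N = 28 - 25 = 3)
D(w) = 0
I(v, f) = 3 + f**3 (I(v, f) = (f*f + 0)*f + 3 = (f**2 + 0)*f + 3 = f**2*f + 3 = f**3 + 3 = 3 + f**3)
sqrt(I(-42, 2) + 4330) = sqrt((3 + 2**3) + 4330) = sqrt((3 + 8) + 4330) = sqrt(11 + 4330) = sqrt(4341)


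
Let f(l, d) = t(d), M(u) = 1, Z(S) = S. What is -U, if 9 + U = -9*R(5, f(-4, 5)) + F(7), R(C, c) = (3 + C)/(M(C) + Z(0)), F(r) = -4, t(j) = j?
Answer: 85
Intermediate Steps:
f(l, d) = d
R(C, c) = 3 + C (R(C, c) = (3 + C)/(1 + 0) = (3 + C)/1 = (3 + C)*1 = 3 + C)
U = -85 (U = -9 + (-9*(3 + 5) - 4) = -9 + (-9*8 - 4) = -9 + (-72 - 4) = -9 - 76 = -85)
-U = -1*(-85) = 85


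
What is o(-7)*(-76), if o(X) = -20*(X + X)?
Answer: -21280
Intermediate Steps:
o(X) = -40*X
o(-7)*(-76) = -40*(-7)*(-76) = 280*(-76) = -21280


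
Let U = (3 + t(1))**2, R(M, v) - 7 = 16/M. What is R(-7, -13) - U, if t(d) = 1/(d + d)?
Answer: -211/28 ≈ -7.5357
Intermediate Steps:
R(M, v) = 7 + 16/M
t(d) = 1/(2*d)
U = 49/4 (U = (3 + (1/2)/1)**2 = (3 + (1/2)*1)**2 = (3 + 1/2)**2 = (7/2)**2 = 49/4 ≈ 12.250)
R(-7, -13) - U = (7 + 16/(-7)) - 1*49/4 = (7 + 16*(-1/7)) - 49/4 = (7 - 16/7) - 49/4 = 33/7 - 49/4 = -211/28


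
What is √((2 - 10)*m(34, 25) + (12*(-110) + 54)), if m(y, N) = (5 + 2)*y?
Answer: I*√3170 ≈ 56.303*I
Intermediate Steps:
m(y, N) = 7*y
√((2 - 10)*m(34, 25) + (12*(-110) + 54)) = √((2 - 10)*(7*34) + (12*(-110) + 54)) = √(-8*238 + (-1320 + 54)) = √(-1904 - 1266) = √(-3170) = I*√3170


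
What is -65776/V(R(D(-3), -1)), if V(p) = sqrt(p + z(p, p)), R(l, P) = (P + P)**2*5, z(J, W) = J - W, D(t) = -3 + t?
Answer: -32888*sqrt(5)/5 ≈ -14708.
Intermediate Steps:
R(l, P) = 20*P**2 (R(l, P) = (2*P)**2*5 = (4*P**2)*5 = 20*P**2)
V(p) = sqrt(p) (V(p) = sqrt(p + (p - p)) = sqrt(p + 0) = sqrt(p))
-65776/V(R(D(-3), -1)) = -65776/sqrt(20) = -65776*sqrt(5)/10 = -32888*sqrt(5)/5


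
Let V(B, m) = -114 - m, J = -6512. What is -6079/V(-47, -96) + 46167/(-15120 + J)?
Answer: 65334961/194688 ≈ 335.59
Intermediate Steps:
-6079/V(-47, -96) + 46167/(-15120 + J) = -6079/(-114 - 1*(-96)) + 46167/(-15120 - 6512) = -6079/(-114 + 96) + 46167/(-21632) = -6079/(-18) + 46167*(-1/21632) = -6079*(-1/18) - 46167/21632 = 6079/18 - 46167/21632 = 65334961/194688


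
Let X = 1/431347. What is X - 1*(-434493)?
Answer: 187417252072/431347 ≈ 4.3449e+5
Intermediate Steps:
X = 1/431347 ≈ 2.3183e-6
X - 1*(-434493) = 1/431347 - 1*(-434493) = 1/431347 + 434493 = 187417252072/431347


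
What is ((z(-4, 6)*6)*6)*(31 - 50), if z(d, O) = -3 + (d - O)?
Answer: 8892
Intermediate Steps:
z(d, O) = -3 + d - O
((z(-4, 6)*6)*6)*(31 - 50) = (((-3 - 4 - 1*6)*6)*6)*(31 - 50) = (((-3 - 4 - 6)*6)*6)*(-19) = (-13*6*6)*(-19) = -78*6*(-19) = -468*(-19) = 8892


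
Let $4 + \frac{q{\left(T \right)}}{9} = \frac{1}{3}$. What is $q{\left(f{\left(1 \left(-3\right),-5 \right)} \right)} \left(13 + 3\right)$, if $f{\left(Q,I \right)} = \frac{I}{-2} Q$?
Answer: $-528$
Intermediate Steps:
$f{\left(Q,I \right)} = - \frac{I Q}{2}$ ($f{\left(Q,I \right)} = I \left(- \frac{1}{2}\right) Q = - \frac{I}{2} Q = - \frac{I Q}{2}$)
$q{\left(T \right)} = -33$ ($q{\left(T \right)} = -36 + \frac{9}{3} = -36 + 9 \cdot \frac{1}{3} = -36 + 3 = -33$)
$q{\left(f{\left(1 \left(-3\right),-5 \right)} \right)} \left(13 + 3\right) = - 33 \left(13 + 3\right) = \left(-33\right) 16 = -528$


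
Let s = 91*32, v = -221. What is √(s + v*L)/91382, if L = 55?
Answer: 3*I*√1027/91382 ≈ 0.0010521*I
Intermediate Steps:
s = 2912
√(s + v*L)/91382 = √(2912 - 221*55)/91382 = √(2912 - 12155)*(1/91382) = √(-9243)*(1/91382) = (3*I*√1027)*(1/91382) = 3*I*√1027/91382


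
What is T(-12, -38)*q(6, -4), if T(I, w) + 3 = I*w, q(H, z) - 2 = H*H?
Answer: 17214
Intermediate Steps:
q(H, z) = 2 + H**2 (q(H, z) = 2 + H*H = 2 + H**2)
T(I, w) = -3 + I*w
T(-12, -38)*q(6, -4) = (-3 - 12*(-38))*(2 + 6**2) = (-3 + 456)*(2 + 36) = 453*38 = 17214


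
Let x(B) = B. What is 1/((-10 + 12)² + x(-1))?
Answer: ⅓ ≈ 0.33333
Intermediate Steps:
1/((-10 + 12)² + x(-1)) = 1/((-10 + 12)² - 1) = 1/(2² - 1) = 1/(4 - 1) = 1/3 = ⅓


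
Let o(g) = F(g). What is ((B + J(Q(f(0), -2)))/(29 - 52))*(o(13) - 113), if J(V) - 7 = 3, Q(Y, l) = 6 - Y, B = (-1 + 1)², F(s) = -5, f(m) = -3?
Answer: 1180/23 ≈ 51.304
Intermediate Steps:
o(g) = -5
B = 0 (B = 0² = 0)
J(V) = 10 (J(V) = 7 + 3 = 10)
((B + J(Q(f(0), -2)))/(29 - 52))*(o(13) - 113) = ((0 + 10)/(29 - 52))*(-5 - 113) = (10/(-23))*(-118) = (10*(-1/23))*(-118) = -10/23*(-118) = 1180/23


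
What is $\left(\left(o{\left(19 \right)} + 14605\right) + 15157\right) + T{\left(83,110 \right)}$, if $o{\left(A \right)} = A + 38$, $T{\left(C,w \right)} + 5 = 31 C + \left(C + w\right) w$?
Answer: $53617$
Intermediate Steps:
$T{\left(C,w \right)} = -5 + 31 C + w \left(C + w\right)$ ($T{\left(C,w \right)} = -5 + \left(31 C + \left(C + w\right) w\right) = -5 + \left(31 C + w \left(C + w\right)\right) = -5 + 31 C + w \left(C + w\right)$)
$o{\left(A \right)} = 38 + A$
$\left(\left(o{\left(19 \right)} + 14605\right) + 15157\right) + T{\left(83,110 \right)} = \left(\left(\left(38 + 19\right) + 14605\right) + 15157\right) + \left(-5 + 110^{2} + 31 \cdot 83 + 83 \cdot 110\right) = \left(\left(57 + 14605\right) + 15157\right) + \left(-5 + 12100 + 2573 + 9130\right) = \left(14662 + 15157\right) + 23798 = 29819 + 23798 = 53617$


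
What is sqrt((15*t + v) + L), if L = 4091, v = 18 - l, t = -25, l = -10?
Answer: 12*sqrt(26) ≈ 61.188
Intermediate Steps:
v = 28 (v = 18 - 1*(-10) = 18 + 10 = 28)
sqrt((15*t + v) + L) = sqrt((15*(-25) + 28) + 4091) = sqrt((-375 + 28) + 4091) = sqrt(-347 + 4091) = sqrt(3744) = 12*sqrt(26)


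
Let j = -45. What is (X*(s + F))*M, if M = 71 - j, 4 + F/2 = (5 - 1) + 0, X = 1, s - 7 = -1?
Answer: 696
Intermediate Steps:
s = 6 (s = 7 - 1 = 6)
F = 0 (F = -8 + 2*((5 - 1) + 0) = -8 + 2*(4 + 0) = -8 + 2*4 = -8 + 8 = 0)
M = 116 (M = 71 - 1*(-45) = 71 + 45 = 116)
(X*(s + F))*M = (1*(6 + 0))*116 = (1*6)*116 = 6*116 = 696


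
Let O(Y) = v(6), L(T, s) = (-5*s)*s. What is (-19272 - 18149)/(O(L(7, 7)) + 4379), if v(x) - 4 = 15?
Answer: -37421/4398 ≈ -8.5086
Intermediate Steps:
L(T, s) = -5*s²
v(x) = 19 (v(x) = 4 + 15 = 19)
O(Y) = 19
(-19272 - 18149)/(O(L(7, 7)) + 4379) = (-19272 - 18149)/(19 + 4379) = -37421/4398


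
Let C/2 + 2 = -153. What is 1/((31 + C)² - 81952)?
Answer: -1/4111 ≈ -0.00024325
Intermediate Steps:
C = -310 (C = -4 + 2*(-153) = -4 - 306 = -310)
1/((31 + C)² - 81952) = 1/((31 - 310)² - 81952) = 1/((-279)² - 81952) = 1/(77841 - 81952) = 1/(-4111) = -1/4111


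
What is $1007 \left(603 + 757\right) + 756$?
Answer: $1370276$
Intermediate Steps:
$1007 \left(603 + 757\right) + 756 = 1007 \cdot 1360 + 756 = 1369520 + 756 = 1370276$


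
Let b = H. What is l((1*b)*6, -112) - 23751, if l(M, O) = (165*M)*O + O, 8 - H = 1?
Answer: -800023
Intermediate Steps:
H = 7 (H = 8 - 1*1 = 8 - 1 = 7)
b = 7
l(M, O) = O + 165*M*O (l(M, O) = 165*M*O + O = O + 165*M*O)
l((1*b)*6, -112) - 23751 = -112*(1 + 165*((1*7)*6)) - 23751 = -112*(1 + 165*(7*6)) - 23751 = -112*(1 + 165*42) - 23751 = -112*(1 + 6930) - 23751 = -112*6931 - 23751 = -776272 - 23751 = -800023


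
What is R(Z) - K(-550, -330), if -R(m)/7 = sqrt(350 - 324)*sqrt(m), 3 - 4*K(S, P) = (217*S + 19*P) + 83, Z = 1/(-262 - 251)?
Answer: -31385 - 7*I*sqrt(1482)/171 ≈ -31385.0 - 1.5759*I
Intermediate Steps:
Z = -1/513 (Z = 1/(-513) = -1/513 ≈ -0.0019493)
K(S, P) = -20 - 217*S/4 - 19*P/4 (K(S, P) = 3/4 - ((217*S + 19*P) + 83)/4 = 3/4 - ((19*P + 217*S) + 83)/4 = 3/4 - (83 + 19*P + 217*S)/4 = 3/4 + (-83/4 - 217*S/4 - 19*P/4) = -20 - 217*S/4 - 19*P/4)
R(m) = -7*sqrt(26)*sqrt(m) (R(m) = -7*sqrt(350 - 324)*sqrt(m) = -7*sqrt(26)*sqrt(m))
R(Z) - K(-550, -330) = -7*sqrt(26)*sqrt(-1/513) - (-20 - 217/4*(-550) - 19/4*(-330)) = -7*sqrt(26)*I*sqrt(57)/171 - (-20 + 59675/2 + 3135/2) = -7*I*sqrt(1482)/171 - 1*31385 = -7*I*sqrt(1482)/171 - 31385 = -31385 - 7*I*sqrt(1482)/171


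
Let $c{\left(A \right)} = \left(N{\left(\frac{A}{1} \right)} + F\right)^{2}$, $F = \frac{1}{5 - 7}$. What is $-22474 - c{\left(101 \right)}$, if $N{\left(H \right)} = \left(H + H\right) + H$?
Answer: $- \frac{455921}{4} \approx -1.1398 \cdot 10^{5}$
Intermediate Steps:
$N{\left(H \right)} = 3 H$ ($N{\left(H \right)} = 2 H + H = 3 H$)
$F = - \frac{1}{2}$ ($F = \frac{1}{-2} = - \frac{1}{2} \approx -0.5$)
$c{\left(A \right)} = \left(- \frac{1}{2} + 3 A\right)^{2}$ ($c{\left(A \right)} = \left(3 \frac{A}{1} - \frac{1}{2}\right)^{2} = \left(3 A 1 - \frac{1}{2}\right)^{2} = \left(3 A - \frac{1}{2}\right)^{2} = \left(- \frac{1}{2} + 3 A\right)^{2}$)
$-22474 - c{\left(101 \right)} = -22474 - \frac{\left(-1 + 6 \cdot 101\right)^{2}}{4} = -22474 - \frac{\left(-1 + 606\right)^{2}}{4} = -22474 - \frac{605^{2}}{4} = -22474 - \frac{1}{4} \cdot 366025 = -22474 - \frac{366025}{4} = - \frac{455921}{4}$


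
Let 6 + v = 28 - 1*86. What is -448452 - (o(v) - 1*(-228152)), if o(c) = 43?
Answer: -676647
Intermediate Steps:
v = -64 (v = -6 + (28 - 1*86) = -6 + (28 - 86) = -6 - 58 = -64)
-448452 - (o(v) - 1*(-228152)) = -448452 - (43 - 1*(-228152)) = -448452 - (43 + 228152) = -448452 - 1*228195 = -448452 - 228195 = -676647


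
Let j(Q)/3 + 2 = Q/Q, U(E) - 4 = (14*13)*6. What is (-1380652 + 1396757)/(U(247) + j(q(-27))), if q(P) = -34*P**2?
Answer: 16105/1093 ≈ 14.735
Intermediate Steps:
U(E) = 1096 (U(E) = 4 + (14*13)*6 = 4 + 182*6 = 4 + 1092 = 1096)
j(Q) = -3 (j(Q) = -6 + 3*(Q/Q) = -6 + 3*1 = -6 + 3 = -3)
(-1380652 + 1396757)/(U(247) + j(q(-27))) = (-1380652 + 1396757)/(1096 - 3) = 16105/1093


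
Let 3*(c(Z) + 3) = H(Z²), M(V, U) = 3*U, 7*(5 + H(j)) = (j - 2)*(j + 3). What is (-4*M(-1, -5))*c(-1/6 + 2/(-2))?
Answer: -653095/2268 ≈ -287.96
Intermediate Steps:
H(j) = -5 + (-2 + j)*(3 + j)/7 (H(j) = -5 + ((j - 2)*(j + 3))/7 = -5 + ((-2 + j)*(3 + j))/7 = -5 + (-2 + j)*(3 + j)/7)
c(Z) = -104/21 + Z²/21 + Z⁴/21 (c(Z) = -3 + (-41/7 + Z²/7 + (Z²)²/7)/3 = -3 + (-41/7 + Z²/7 + Z⁴/7)/3 = -3 + (-41/21 + Z²/21 + Z⁴/21) = -104/21 + Z²/21 + Z⁴/21)
(-4*M(-1, -5))*c(-1/6 + 2/(-2)) = (-12*(-5))*(-104/21 + (-1/6 + 2/(-2))²/21 + (-1/6 + 2/(-2))⁴/21) = (-4*(-15))*(-104/21 + (-1*⅙ + 2*(-½))²/21 + (-1*⅙ + 2*(-½))⁴/21) = 60*(-104/21 + (-⅙ - 1)²/21 + (-⅙ - 1)⁴/21) = 60*(-104/21 + (-7/6)²/21 + (-7/6)⁴/21) = 60*(-104/21 + (1/21)*(49/36) + (1/21)*(2401/1296)) = 60*(-104/21 + 7/108 + 343/3888) = 60*(-130619/27216) = -653095/2268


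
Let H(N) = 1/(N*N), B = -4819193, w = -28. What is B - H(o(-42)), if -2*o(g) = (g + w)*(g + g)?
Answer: -41655176614801/8643600 ≈ -4.8192e+6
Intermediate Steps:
o(g) = -g*(-28 + g) (o(g) = -(g - 28)*(g + g)/2 = -(-28 + g)*2*g/2 = -g*(-28 + g))
H(N) = N⁻²
B - H(o(-42)) = -4819193 - 1/(-42*(28 - 1*(-42)))² = -4819193 - 1/(-42*(28 + 42))² = -4819193 - 1/(-42*70)² = -4819193 - 1/(-2940)² = -4819193 - 1*1/8643600 = -4819193 - 1/8643600 = -41655176614801/8643600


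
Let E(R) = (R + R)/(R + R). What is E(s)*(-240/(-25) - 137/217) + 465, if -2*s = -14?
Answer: 514256/1085 ≈ 473.97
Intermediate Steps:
s = 7 (s = -½*(-14) = 7)
E(R) = 1 (E(R) = (2*R)/((2*R)) = (2*R)*(1/(2*R)) = 1)
E(s)*(-240/(-25) - 137/217) + 465 = 1*(-240/(-25) - 137/217) + 465 = 1*(-240*(-1/25) - 137*1/217) + 465 = 1*(48/5 - 137/217) + 465 = 1*(9731/1085) + 465 = 9731/1085 + 465 = 514256/1085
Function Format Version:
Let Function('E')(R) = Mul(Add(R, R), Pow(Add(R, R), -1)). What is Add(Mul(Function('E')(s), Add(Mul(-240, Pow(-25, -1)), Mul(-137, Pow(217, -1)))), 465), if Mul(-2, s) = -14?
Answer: Rational(514256, 1085) ≈ 473.97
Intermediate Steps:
s = 7 (s = Mul(Rational(-1, 2), -14) = 7)
Function('E')(R) = 1 (Function('E')(R) = Mul(Mul(2, R), Pow(Mul(2, R), -1)) = Mul(Mul(2, R), Mul(Rational(1, 2), Pow(R, -1))) = 1)
Add(Mul(Function('E')(s), Add(Mul(-240, Pow(-25, -1)), Mul(-137, Pow(217, -1)))), 465) = Add(Mul(1, Add(Mul(-240, Pow(-25, -1)), Mul(-137, Pow(217, -1)))), 465) = Add(Mul(1, Add(Mul(-240, Rational(-1, 25)), Mul(-137, Rational(1, 217)))), 465) = Add(Mul(1, Add(Rational(48, 5), Rational(-137, 217))), 465) = Add(Mul(1, Rational(9731, 1085)), 465) = Add(Rational(9731, 1085), 465) = Rational(514256, 1085)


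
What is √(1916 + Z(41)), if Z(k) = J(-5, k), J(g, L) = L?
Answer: √1957 ≈ 44.238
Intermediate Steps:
Z(k) = k
√(1916 + Z(41)) = √(1916 + 41) = √1957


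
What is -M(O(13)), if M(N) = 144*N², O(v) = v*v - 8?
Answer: -3732624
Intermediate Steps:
O(v) = -8 + v² (O(v) = v² - 8 = -8 + v²)
-M(O(13)) = -144*(-8 + 13²)² = -144*(-8 + 169)² = -144*161² = -144*25921 = -1*3732624 = -3732624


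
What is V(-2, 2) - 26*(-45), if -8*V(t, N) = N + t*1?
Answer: 1170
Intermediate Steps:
V(t, N) = -N/8 - t/8 (V(t, N) = -(N + t*1)/8 = -(N + t)/8 = -N/8 - t/8)
V(-2, 2) - 26*(-45) = (-⅛*2 - ⅛*(-2)) - 26*(-45) = (-¼ + ¼) + 1170 = 0 + 1170 = 1170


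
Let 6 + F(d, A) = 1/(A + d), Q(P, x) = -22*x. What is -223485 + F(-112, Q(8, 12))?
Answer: -84032617/376 ≈ -2.2349e+5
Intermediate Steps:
F(d, A) = -6 + 1/(A + d)
-223485 + F(-112, Q(8, 12)) = -223485 + (1 - (-132)*12 - 6*(-112))/(-22*12 - 112) = -223485 + (1 - 6*(-264) + 672)/(-264 - 112) = -223485 + (1 + 1584 + 672)/(-376) = -223485 - 1/376*2257 = -223485 - 2257/376 = -84032617/376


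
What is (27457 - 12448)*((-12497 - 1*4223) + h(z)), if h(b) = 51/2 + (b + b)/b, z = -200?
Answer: -501075465/2 ≈ -2.5054e+8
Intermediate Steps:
h(b) = 55/2 (h(b) = 51*(½) + (2*b)/b = 51/2 + 2 = 55/2)
(27457 - 12448)*((-12497 - 1*4223) + h(z)) = (27457 - 12448)*((-12497 - 1*4223) + 55/2) = 15009*((-12497 - 4223) + 55/2) = 15009*(-16720 + 55/2) = 15009*(-33385/2) = -501075465/2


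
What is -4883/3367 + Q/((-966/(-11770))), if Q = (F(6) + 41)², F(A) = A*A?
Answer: 16782794438/232323 ≈ 72239.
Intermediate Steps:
F(A) = A²
Q = 5929 (Q = (6² + 41)² = (36 + 41)² = 77² = 5929)
-4883/3367 + Q/((-966/(-11770))) = -4883/3367 + 5929/((-966/(-11770))) = -4883*1/3367 + 5929/((-966*(-1/11770))) = -4883/3367 + 5929/(483/5885) = -4883/3367 + 5929*(5885/483) = -4883/3367 + 4984595/69 = 16782794438/232323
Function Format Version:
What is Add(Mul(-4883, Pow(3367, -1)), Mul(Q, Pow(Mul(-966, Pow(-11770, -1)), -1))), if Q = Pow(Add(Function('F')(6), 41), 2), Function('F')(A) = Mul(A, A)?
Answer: Rational(16782794438, 232323) ≈ 72239.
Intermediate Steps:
Function('F')(A) = Pow(A, 2)
Q = 5929 (Q = Pow(Add(Pow(6, 2), 41), 2) = Pow(Add(36, 41), 2) = Pow(77, 2) = 5929)
Add(Mul(-4883, Pow(3367, -1)), Mul(Q, Pow(Mul(-966, Pow(-11770, -1)), -1))) = Add(Mul(-4883, Pow(3367, -1)), Mul(5929, Pow(Mul(-966, Pow(-11770, -1)), -1))) = Add(Mul(-4883, Rational(1, 3367)), Mul(5929, Pow(Mul(-966, Rational(-1, 11770)), -1))) = Add(Rational(-4883, 3367), Mul(5929, Pow(Rational(483, 5885), -1))) = Add(Rational(-4883, 3367), Mul(5929, Rational(5885, 483))) = Add(Rational(-4883, 3367), Rational(4984595, 69)) = Rational(16782794438, 232323)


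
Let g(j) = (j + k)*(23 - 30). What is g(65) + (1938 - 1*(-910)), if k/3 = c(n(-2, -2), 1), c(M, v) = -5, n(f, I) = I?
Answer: 2498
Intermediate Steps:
k = -15 (k = 3*(-5) = -15)
g(j) = 105 - 7*j (g(j) = (j - 15)*(23 - 30) = (-15 + j)*(-7) = 105 - 7*j)
g(65) + (1938 - 1*(-910)) = (105 - 7*65) + (1938 - 1*(-910)) = (105 - 455) + (1938 + 910) = -350 + 2848 = 2498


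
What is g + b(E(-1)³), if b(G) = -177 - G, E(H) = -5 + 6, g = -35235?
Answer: -35413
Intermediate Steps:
E(H) = 1
g + b(E(-1)³) = -35235 + (-177 - 1*1³) = -35235 + (-177 - 1*1) = -35235 + (-177 - 1) = -35235 - 178 = -35413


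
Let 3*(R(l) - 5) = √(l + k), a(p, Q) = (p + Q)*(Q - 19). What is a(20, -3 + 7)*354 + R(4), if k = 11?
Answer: -127435 + √15/3 ≈ -1.2743e+5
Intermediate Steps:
a(p, Q) = (-19 + Q)*(Q + p) (a(p, Q) = (Q + p)*(-19 + Q) = (-19 + Q)*(Q + p))
R(l) = 5 + √(11 + l)/3 (R(l) = 5 + √(l + 11)/3 = 5 + √(11 + l)/3)
a(20, -3 + 7)*354 + R(4) = ((-3 + 7)² - 19*(-3 + 7) - 19*20 + (-3 + 7)*20)*354 + (5 + √(11 + 4)/3) = (4² - 19*4 - 380 + 4*20)*354 + (5 + √15/3) = (16 - 76 - 380 + 80)*354 + (5 + √15/3) = -360*354 + (5 + √15/3) = -127440 + (5 + √15/3) = -127435 + √15/3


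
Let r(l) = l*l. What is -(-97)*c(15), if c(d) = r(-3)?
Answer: 873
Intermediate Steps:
r(l) = l²
c(d) = 9 (c(d) = (-3)² = 9)
-(-97)*c(15) = -(-97)*9 = -97*(-9) = 873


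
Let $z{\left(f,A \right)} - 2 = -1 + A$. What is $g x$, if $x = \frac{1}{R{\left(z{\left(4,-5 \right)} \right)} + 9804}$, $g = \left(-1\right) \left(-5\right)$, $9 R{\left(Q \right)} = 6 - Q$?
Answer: $\frac{45}{88246} \approx 0.00050994$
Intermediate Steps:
$z{\left(f,A \right)} = 1 + A$ ($z{\left(f,A \right)} = 2 + \left(-1 + A\right) = 1 + A$)
$R{\left(Q \right)} = \frac{2}{3} - \frac{Q}{9}$ ($R{\left(Q \right)} = \frac{6 - Q}{9} = \frac{2}{3} - \frac{Q}{9}$)
$g = 5$
$x = \frac{9}{88246}$ ($x = \frac{1}{\left(\frac{2}{3} - \frac{1 - 5}{9}\right) + 9804} = \frac{1}{\left(\frac{2}{3} - - \frac{4}{9}\right) + 9804} = \frac{1}{\left(\frac{2}{3} + \frac{4}{9}\right) + 9804} = \frac{1}{\frac{10}{9} + 9804} = \frac{1}{\frac{88246}{9}} = \frac{9}{88246} \approx 0.00010199$)
$g x = 5 \cdot \frac{9}{88246} = \frac{45}{88246}$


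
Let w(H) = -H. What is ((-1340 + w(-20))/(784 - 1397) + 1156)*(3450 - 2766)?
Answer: 485604432/613 ≈ 7.9218e+5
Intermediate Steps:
((-1340 + w(-20))/(784 - 1397) + 1156)*(3450 - 2766) = ((-1340 - 1*(-20))/(784 - 1397) + 1156)*(3450 - 2766) = ((-1340 + 20)/(-613) + 1156)*684 = (-1320*(-1/613) + 1156)*684 = (1320/613 + 1156)*684 = (709948/613)*684 = 485604432/613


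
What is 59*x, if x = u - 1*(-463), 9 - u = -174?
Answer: 38114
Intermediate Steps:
u = 183 (u = 9 - 1*(-174) = 9 + 174 = 183)
x = 646 (x = 183 - 1*(-463) = 183 + 463 = 646)
59*x = 59*646 = 38114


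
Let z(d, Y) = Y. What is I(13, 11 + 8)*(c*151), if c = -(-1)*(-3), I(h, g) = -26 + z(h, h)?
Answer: 5889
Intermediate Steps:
I(h, g) = -26 + h
c = -3 (c = -1*3 = -3)
I(13, 11 + 8)*(c*151) = (-26 + 13)*(-3*151) = -13*(-453) = 5889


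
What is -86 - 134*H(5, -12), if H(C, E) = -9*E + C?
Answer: -15228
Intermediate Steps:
H(C, E) = C - 9*E
-86 - 134*H(5, -12) = -86 - 134*(5 - 9*(-12)) = -86 - 134*(5 + 108) = -86 - 134*113 = -86 - 15142 = -15228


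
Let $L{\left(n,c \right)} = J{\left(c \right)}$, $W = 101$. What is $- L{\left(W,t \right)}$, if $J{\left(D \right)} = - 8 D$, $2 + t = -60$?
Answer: $-496$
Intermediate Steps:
$t = -62$ ($t = -2 - 60 = -62$)
$L{\left(n,c \right)} = - 8 c$
$- L{\left(W,t \right)} = - \left(-8\right) \left(-62\right) = \left(-1\right) 496 = -496$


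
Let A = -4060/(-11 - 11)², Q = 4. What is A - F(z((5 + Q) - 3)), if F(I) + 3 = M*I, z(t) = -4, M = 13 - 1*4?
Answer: 3704/121 ≈ 30.612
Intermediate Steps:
M = 9 (M = 13 - 4 = 9)
F(I) = -3 + 9*I
A = -1015/121 (A = -4060/((-22)²) = -4060/484 = -4060*1/484 = -1015/121 ≈ -8.3884)
A - F(z((5 + Q) - 3)) = -1015/121 - (-3 + 9*(-4)) = -1015/121 - (-3 - 36) = -1015/121 - 1*(-39) = -1015/121 + 39 = 3704/121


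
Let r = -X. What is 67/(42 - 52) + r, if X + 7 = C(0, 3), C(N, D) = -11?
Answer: 113/10 ≈ 11.300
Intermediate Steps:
X = -18 (X = -7 - 11 = -18)
r = 18 (r = -1*(-18) = 18)
67/(42 - 52) + r = 67/(42 - 52) + 18 = 67/(-10) + 18 = 67*(-⅒) + 18 = -67/10 + 18 = 113/10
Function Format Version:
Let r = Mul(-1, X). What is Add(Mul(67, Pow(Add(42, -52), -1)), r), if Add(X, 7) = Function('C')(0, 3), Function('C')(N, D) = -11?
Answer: Rational(113, 10) ≈ 11.300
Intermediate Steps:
X = -18 (X = Add(-7, -11) = -18)
r = 18 (r = Mul(-1, -18) = 18)
Add(Mul(67, Pow(Add(42, -52), -1)), r) = Add(Mul(67, Pow(Add(42, -52), -1)), 18) = Add(Mul(67, Pow(-10, -1)), 18) = Add(Mul(67, Rational(-1, 10)), 18) = Add(Rational(-67, 10), 18) = Rational(113, 10)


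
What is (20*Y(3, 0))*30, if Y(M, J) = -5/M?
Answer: -1000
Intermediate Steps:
(20*Y(3, 0))*30 = (20*(-5/3))*30 = -100/3*30 = -1000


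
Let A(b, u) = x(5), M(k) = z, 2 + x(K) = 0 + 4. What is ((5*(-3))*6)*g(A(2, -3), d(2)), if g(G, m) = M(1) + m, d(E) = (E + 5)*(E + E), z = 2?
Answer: -2700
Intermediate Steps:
x(K) = 2 (x(K) = -2 + (0 + 4) = -2 + 4 = 2)
M(k) = 2
A(b, u) = 2
d(E) = 2*E*(5 + E) (d(E) = (5 + E)*(2*E) = 2*E*(5 + E))
g(G, m) = 2 + m
((5*(-3))*6)*g(A(2, -3), d(2)) = ((5*(-3))*6)*(2 + 2*2*(5 + 2)) = (-15*6)*(2 + 2*2*7) = -90*(2 + 28) = -90*30 = -2700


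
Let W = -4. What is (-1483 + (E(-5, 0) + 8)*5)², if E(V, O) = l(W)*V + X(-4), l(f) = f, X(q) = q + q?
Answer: 1912689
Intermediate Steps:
X(q) = 2*q
E(V, O) = -8 - 4*V (E(V, O) = -4*V + 2*(-4) = -4*V - 8 = -8 - 4*V)
(-1483 + (E(-5, 0) + 8)*5)² = (-1483 + ((-8 - 4*(-5)) + 8)*5)² = (-1483 + ((-8 + 20) + 8)*5)² = (-1483 + (12 + 8)*5)² = (-1483 + 20*5)² = (-1483 + 100)² = (-1383)² = 1912689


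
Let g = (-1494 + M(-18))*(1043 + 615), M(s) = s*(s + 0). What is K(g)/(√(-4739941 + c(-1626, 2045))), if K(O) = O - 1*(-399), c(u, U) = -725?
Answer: 646487*I*√4740666/1580222 ≈ 890.76*I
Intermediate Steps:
M(s) = s² (M(s) = s*s = s²)
g = -1939860 (g = (-1494 + (-18)²)*(1043 + 615) = (-1494 + 324)*1658 = -1170*1658 = -1939860)
K(O) = 399 + O (K(O) = O + 399 = 399 + O)
K(g)/(√(-4739941 + c(-1626, 2045))) = (399 - 1939860)/(√(-4739941 - 725)) = -1939461*(-I*√4740666/4740666) = -(-646487)*I*√4740666/1580222 = 646487*I*√4740666/1580222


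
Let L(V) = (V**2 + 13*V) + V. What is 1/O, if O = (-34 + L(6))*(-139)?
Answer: -1/11954 ≈ -8.3654e-5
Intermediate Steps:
L(V) = V**2 + 14*V
O = -11954 (O = (-34 + 6*(14 + 6))*(-139) = (-34 + 6*20)*(-139) = (-34 + 120)*(-139) = 86*(-139) = -11954)
1/O = 1/(-11954) = -1/11954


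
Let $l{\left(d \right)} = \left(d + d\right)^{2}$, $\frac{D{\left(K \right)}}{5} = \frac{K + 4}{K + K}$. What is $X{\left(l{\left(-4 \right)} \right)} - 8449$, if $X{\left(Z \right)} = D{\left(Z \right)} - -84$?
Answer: $- \frac{267595}{32} \approx -8362.3$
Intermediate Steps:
$D{\left(K \right)} = \frac{5 \left(4 + K\right)}{2 K}$ ($D{\left(K \right)} = 5 \frac{K + 4}{K + K} = 5 \frac{4 + K}{2 K} = \frac{5 \left(4 + K\right)}{2 K}$)
$l{\left(d \right)} = 4 d^{2}$ ($l{\left(d \right)} = \left(2 d\right)^{2} = 4 d^{2}$)
$X{\left(Z \right)} = \frac{173}{2} + \frac{10}{Z}$ ($X{\left(Z \right)} = \left(\frac{5}{2} + \frac{10}{Z}\right) - -84 = \left(\frac{5}{2} + \frac{10}{Z}\right) + 84 = \frac{173}{2} + \frac{10}{Z}$)
$X{\left(l{\left(-4 \right)} \right)} - 8449 = \left(\frac{173}{2} + \frac{10}{4 \left(-4\right)^{2}}\right) - 8449 = \left(\frac{173}{2} + \frac{10}{4 \cdot 16}\right) - 8449 = \left(\frac{173}{2} + \frac{10}{64}\right) - 8449 = \left(\frac{173}{2} + 10 \cdot \frac{1}{64}\right) - 8449 = \left(\frac{173}{2} + \frac{5}{32}\right) - 8449 = \frac{2773}{32} - 8449 = - \frac{267595}{32}$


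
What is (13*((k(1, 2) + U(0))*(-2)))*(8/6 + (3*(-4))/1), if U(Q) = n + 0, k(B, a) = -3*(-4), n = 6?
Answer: 4992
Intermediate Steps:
k(B, a) = 12
U(Q) = 6 (U(Q) = 6 + 0 = 6)
(13*((k(1, 2) + U(0))*(-2)))*(8/6 + (3*(-4))/1) = (13*((12 + 6)*(-2)))*(8/6 + (3*(-4))/1) = (13*(18*(-2)))*(8*(1/6) - 12*1) = (13*(-36))*(4/3 - 12) = -468*(-32/3) = 4992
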